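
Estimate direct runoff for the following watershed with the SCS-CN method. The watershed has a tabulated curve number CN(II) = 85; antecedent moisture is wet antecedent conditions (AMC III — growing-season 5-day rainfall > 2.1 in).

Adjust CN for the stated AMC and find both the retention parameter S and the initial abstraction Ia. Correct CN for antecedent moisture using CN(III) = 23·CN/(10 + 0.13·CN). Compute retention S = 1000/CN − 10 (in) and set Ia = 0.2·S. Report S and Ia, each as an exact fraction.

Wet (AMC III): CN(III) = 23·85/(10 + 0.13·85) = 1955/(421/20) = 39100/421 ≈ 92.874
Max retention: S = 1000/(39100/421) − 10 = 300/391 in (≈ 0.767 in)
Ia = 0.2S: 0.2·0.767 = 0.153 in (exactly 60/391)

S = 300/391 in ≈ 0.767 in; Ia = 60/391 in ≈ 0.153 in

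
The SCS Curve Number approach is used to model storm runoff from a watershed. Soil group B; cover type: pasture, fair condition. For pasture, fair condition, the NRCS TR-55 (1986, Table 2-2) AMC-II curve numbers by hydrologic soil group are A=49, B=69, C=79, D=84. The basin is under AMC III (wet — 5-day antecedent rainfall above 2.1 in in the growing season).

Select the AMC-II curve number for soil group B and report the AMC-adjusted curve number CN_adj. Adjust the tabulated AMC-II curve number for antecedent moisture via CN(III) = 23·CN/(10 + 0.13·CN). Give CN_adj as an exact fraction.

NRCS table: pasture, fair condition, soil group B → CN(II) = 69
Wet (AMC III): CN(III) = 23·69/(10 + 0.13·69) = 1587/(1897/100) = 158700/1897 ≈ 83.658

CN_adj = 158700/1897 ≈ 83.658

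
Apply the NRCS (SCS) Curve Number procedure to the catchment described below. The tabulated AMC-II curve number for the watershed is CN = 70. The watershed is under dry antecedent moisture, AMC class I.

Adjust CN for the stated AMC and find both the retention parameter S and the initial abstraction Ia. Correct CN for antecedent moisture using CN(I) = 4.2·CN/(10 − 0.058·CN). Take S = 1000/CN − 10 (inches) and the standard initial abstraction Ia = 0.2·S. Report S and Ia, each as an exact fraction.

Adjust CN=70 to AMC I: 4.2·70/(10 − 0.058·70) → 294 ÷ (297/50) = 4900/99 ≈ 49.495
S = 1000/(4900/99) − 10 = 500/49 in ≈ 10.204 in
Ia = 0.2S: 0.2·10.204 = 2.041 in (exactly 100/49)

S = 500/49 in ≈ 10.204 in; Ia = 100/49 in ≈ 2.041 in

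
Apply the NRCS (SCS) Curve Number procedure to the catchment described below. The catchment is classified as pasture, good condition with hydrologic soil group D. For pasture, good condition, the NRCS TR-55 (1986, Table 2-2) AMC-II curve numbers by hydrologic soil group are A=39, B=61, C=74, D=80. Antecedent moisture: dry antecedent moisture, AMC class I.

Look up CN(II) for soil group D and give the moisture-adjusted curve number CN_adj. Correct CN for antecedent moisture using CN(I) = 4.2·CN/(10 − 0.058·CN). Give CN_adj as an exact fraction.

NRCS table: pasture, good condition, soil group D → CN(II) = 80
CN(I) from CN(II)=80: (4.2·80)/(10 − 0.058·80) = 4200/67 ≈ 62.687

CN_adj = 4200/67 ≈ 62.687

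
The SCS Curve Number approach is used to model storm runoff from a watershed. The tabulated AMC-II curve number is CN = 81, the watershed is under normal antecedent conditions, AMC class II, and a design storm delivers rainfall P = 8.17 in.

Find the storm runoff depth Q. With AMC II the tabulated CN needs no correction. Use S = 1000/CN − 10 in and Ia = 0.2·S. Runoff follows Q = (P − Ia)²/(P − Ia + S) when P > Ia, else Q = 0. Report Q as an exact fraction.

Q = 204783691/34692300 in ≈ 5.903 in

CN(II) = 81; AMC II needs no correction.
Max retention: S = 1000/81 − 10 = 190/81 in (≈ 2.346 in)
Ia = 0.2S: 0.2·2.346 = 0.469 in (exactly 38/81)
Excess rainfall: 8.170 − 0.469 = 7.701 in; P > Ia so Q > 0
Runoff Q = (P−Ia)²/(P−Ia+S) = (7.701)²/(7.701+2.346) = 204783691/34692300 ≈ 5.903 in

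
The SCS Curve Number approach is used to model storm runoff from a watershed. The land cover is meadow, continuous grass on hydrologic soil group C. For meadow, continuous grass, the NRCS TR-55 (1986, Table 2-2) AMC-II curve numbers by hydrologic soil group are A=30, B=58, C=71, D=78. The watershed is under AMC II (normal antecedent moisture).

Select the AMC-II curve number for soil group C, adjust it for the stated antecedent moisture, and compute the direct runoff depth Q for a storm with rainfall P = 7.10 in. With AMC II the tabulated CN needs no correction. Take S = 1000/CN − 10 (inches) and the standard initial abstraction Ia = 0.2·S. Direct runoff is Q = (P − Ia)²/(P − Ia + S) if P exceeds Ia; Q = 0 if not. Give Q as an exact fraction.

Q = 19900521/5226310 in ≈ 3.808 in

NRCS table: meadow, continuous grass, soil group C → CN(II) = 71
Average conditions: CN = 71 (no AMC adjustment).
S = 1000/71 − 10 = 290/71 in ≈ 4.085 in
Initial abstraction Ia = S/5 = (290/71)/5 = 58/71 ≈ 0.817 in
P − Ia = 7.100 − 0.817 = 4461/710 ≈ 6.283 in (> 0, runoff occurs)
Runoff Q = (P−Ia)²/(P−Ia+S) = (6.283)²/(6.283+4.085) = 19900521/5226310 ≈ 3.808 in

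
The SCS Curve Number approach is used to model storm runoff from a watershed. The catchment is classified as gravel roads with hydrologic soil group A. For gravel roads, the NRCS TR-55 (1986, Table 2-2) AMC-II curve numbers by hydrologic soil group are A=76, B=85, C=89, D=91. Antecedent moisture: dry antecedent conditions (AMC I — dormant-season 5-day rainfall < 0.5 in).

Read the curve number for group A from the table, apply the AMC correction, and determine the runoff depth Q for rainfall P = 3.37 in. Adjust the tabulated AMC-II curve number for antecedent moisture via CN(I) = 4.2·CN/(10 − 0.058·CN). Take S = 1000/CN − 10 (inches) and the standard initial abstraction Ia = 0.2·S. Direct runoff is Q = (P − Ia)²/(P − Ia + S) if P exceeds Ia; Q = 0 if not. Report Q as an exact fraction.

Q = 616082041/1660119300 in ≈ 0.371 in

NRCS table: gravel roads, soil group A → CN(II) = 76
CN(I) from CN(II)=76: (4.2·76)/(10 − 0.058·76) = 13300/233 ≈ 57.082
S = 1000/(13300/233) − 10 = 1000/133 in ≈ 7.519 in
Initial abstraction Ia = S/5 = (1000/133)/5 = 200/133 ≈ 1.504 in
Excess rainfall: 3.370 − 1.504 = 1.866 in; P > Ia so Q > 0
Q: (24821/13300)² ÷ (124821/13300) = 616082041/1660119300 in (≈ 0.371 in)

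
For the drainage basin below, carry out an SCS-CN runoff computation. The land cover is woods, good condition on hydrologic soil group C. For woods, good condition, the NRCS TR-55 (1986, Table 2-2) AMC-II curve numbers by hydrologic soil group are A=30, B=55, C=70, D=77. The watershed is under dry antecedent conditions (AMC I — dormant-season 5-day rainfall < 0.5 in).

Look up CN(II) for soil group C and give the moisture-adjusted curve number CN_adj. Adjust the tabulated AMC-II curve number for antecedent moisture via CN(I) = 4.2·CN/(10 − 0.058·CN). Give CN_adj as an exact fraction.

CN_adj = 4900/99 ≈ 49.495

NRCS table: woods, good condition, soil group C → CN(II) = 70
Dry (AMC I): CN(I) = 4.2·70/(10 − 0.058·70) = 294/(297/50) = 4900/99 ≈ 49.495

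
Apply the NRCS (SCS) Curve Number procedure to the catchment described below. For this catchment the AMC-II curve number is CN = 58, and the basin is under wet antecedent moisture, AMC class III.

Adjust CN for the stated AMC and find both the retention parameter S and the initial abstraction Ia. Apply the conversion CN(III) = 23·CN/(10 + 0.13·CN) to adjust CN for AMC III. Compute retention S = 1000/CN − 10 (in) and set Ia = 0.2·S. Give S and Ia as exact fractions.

S = 2100/667 in ≈ 3.148 in; Ia = 420/667 in ≈ 0.630 in

CN(III) from CN(II)=58: (23·58)/(10 + 0.13·58) = 66700/877 ≈ 76.055
Retention S: 1000/CN − 10 with CN=76.055 → S = 2100/667 ≈ 3.148 in
Ia = 0.2S: 0.2·3.148 = 0.630 in (exactly 420/667)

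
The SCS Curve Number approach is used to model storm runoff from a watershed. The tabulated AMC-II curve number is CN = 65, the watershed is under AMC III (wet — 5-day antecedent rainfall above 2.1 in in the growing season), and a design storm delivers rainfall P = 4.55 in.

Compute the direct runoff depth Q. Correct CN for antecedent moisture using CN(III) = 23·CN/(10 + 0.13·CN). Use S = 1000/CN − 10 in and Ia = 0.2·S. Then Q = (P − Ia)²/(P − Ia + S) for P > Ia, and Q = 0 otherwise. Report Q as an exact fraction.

Q = 85114183/32812260 in ≈ 2.594 in

Wet (AMC III): CN(III) = 23·65/(10 + 0.13·65) = 1495/(369/20) = 29900/369 ≈ 81.030
Max retention: S = 1000/(29900/369) − 10 = 700/299 in (≈ 2.341 in)
Ia = 0.2S: 0.2·2.341 = 0.468 in (exactly 140/299)
Excess rainfall: 4.550 − 0.468 = 4.082 in; P > Ia so Q > 0
Q = (24409/5980)²/((24409/5980) + 700/299) = (595799281/35760400)/(38409/5980) = 85114183/32812260 in ≈ 2.594 in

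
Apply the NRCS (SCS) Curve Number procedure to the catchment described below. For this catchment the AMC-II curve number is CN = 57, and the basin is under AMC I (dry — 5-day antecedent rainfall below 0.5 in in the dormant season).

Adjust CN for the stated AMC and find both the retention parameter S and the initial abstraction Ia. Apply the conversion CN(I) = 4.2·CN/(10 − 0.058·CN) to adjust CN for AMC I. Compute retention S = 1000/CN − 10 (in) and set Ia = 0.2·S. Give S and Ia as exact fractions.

CN(I) from CN(II)=57: (4.2·57)/(10 − 0.058·57) = 119700/3347 ≈ 35.763
S = 1000/(119700/3347) − 10 = 21500/1197 in ≈ 17.962 in
Ia = 0.2·(21500/1197) = 4300/1197 in ≈ 3.592 in

S = 21500/1197 in ≈ 17.962 in; Ia = 4300/1197 in ≈ 3.592 in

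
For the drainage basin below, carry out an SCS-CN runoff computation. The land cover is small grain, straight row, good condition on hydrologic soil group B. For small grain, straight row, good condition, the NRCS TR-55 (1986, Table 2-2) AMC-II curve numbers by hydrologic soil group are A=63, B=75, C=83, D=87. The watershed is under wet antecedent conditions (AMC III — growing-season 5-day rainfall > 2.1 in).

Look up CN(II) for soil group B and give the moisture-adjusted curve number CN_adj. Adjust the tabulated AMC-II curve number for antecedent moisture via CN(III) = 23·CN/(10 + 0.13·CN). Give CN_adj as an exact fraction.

CN_adj = 6900/79 ≈ 87.342

NRCS table: small grain, straight row, good condition, soil group B → CN(II) = 75
CN(III) from CN(II)=75: (23·75)/(10 + 0.13·75) = 6900/79 ≈ 87.342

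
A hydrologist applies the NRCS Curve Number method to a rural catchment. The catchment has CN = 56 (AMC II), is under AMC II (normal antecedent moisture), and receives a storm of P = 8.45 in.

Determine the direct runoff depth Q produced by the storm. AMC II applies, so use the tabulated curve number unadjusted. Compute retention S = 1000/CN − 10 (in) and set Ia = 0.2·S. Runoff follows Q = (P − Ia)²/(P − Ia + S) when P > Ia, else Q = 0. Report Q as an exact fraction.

Average conditions: CN = 56 (no AMC adjustment).
Retention S: 1000/CN − 10 with CN=56.000 → S = 55/7 ≈ 7.857 in
Ia = 0.2·(55/7) = 11/7 in ≈ 1.571 in
Excess rainfall: 8.450 − 1.571 = 6.879 in; P > Ia so Q > 0
Q: (963/140)² ÷ (2063/140) = 927369/288820 in (≈ 3.211 in)

Q = 927369/288820 in ≈ 3.211 in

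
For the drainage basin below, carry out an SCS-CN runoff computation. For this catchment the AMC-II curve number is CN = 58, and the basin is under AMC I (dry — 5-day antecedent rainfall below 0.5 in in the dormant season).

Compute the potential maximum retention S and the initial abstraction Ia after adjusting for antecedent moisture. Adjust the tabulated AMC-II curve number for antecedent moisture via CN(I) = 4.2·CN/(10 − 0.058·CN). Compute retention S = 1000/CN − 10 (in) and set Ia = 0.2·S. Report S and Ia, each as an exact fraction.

S = 500/29 in ≈ 17.241 in; Ia = 100/29 in ≈ 3.448 in

Adjust CN=58 to AMC I: 4.2·58/(10 − 0.058·58) → (1218/5) ÷ (1659/250) = 2900/79 ≈ 36.709
Retention S: 1000/CN − 10 with CN=36.709 → S = 500/29 ≈ 17.241 in
Initial abstraction Ia = S/5 = (500/29)/5 = 100/29 ≈ 3.448 in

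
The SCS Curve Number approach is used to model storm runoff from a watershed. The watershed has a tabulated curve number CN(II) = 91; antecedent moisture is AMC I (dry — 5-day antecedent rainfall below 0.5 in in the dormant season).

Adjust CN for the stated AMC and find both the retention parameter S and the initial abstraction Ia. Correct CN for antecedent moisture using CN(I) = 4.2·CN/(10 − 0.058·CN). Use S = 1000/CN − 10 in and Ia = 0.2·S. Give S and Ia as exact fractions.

Dry (AMC I): CN(I) = 4.2·91/(10 − 0.058·91) = (1911/5)/(2361/500) = 63700/787 ≈ 80.940
S = 1000/(63700/787) − 10 = 1500/637 in ≈ 2.355 in
Ia = 0.2·(1500/637) = 300/637 in ≈ 0.471 in

S = 1500/637 in ≈ 2.355 in; Ia = 300/637 in ≈ 0.471 in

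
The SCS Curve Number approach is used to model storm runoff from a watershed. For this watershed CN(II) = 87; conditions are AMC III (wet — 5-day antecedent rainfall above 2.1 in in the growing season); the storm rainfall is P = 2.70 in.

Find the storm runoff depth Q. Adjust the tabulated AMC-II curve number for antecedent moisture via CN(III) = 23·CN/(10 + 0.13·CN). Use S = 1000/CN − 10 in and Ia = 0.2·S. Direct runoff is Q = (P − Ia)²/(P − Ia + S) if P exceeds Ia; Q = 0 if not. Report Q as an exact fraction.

Wet (AMC III): CN(III) = 23·87/(10 + 0.13·87) = 2001/(2131/100) = 200100/2131 ≈ 93.900
Retention S: 1000/CN − 10 with CN=93.900 → S = 1300/2001 ≈ 0.650 in
Ia = 0.2S: 0.2·0.650 = 0.130 in (exactly 260/2001)
Since P=2.700 > Ia=0.130: effective rainfall P−Ia = 51427/20010 in
Q: (51427/20010)² ÷ (64427/20010) = 2644736329/1289184270 in (≈ 2.051 in)

Q = 2644736329/1289184270 in ≈ 2.051 in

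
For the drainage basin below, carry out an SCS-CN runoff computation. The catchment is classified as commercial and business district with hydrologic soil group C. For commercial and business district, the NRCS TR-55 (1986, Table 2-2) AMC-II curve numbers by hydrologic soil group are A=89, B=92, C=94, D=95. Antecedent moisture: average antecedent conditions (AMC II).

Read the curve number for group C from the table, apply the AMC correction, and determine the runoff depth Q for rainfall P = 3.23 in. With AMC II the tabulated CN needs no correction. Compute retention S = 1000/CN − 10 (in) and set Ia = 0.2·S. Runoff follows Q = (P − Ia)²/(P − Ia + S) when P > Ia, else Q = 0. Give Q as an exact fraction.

NRCS table: commercial and business district, soil group C → CN(II) = 94
AMC II — tabulated CN = 94 applies directly.
S = 1000/94 − 10 = 30/47 in ≈ 0.638 in
Ia = 0.2·(30/47) = 6/47 in ≈ 0.128 in
P − Ia = 3.230 − 0.128 = 14581/4700 ≈ 3.102 in (> 0, runoff occurs)
Runoff Q = (P−Ia)²/(P−Ia+S) = (3.102)²/(3.102+0.638) = 212605561/82630700 ≈ 2.573 in

Q = 212605561/82630700 in ≈ 2.573 in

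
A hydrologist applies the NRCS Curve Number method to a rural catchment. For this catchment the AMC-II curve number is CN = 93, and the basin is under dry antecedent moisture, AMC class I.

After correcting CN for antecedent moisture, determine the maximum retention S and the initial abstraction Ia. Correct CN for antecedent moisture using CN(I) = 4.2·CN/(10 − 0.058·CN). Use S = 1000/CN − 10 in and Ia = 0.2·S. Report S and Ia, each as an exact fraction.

S = 500/279 in ≈ 1.792 in; Ia = 100/279 in ≈ 0.358 in

Adjust CN=93 to AMC I: 4.2·93/(10 − 0.058·93) → (1953/5) ÷ (2303/500) = 27900/329 ≈ 84.802
Retention S: 1000/CN − 10 with CN=84.802 → S = 500/279 ≈ 1.792 in
Ia = 0.2S: 0.2·1.792 = 0.358 in (exactly 100/279)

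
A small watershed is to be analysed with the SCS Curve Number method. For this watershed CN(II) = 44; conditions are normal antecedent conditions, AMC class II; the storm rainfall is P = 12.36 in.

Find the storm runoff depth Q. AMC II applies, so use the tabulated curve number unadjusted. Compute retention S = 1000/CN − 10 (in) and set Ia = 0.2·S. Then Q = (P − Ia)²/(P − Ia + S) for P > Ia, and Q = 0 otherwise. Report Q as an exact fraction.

CN(II) = 44; AMC II needs no correction.
Max retention: S = 1000/44 − 10 = 140/11 in (≈ 12.727 in)
Ia = 0.2S: 0.2·12.727 = 2.545 in (exactly 28/11)
Since P=12.360 > Ia=2.545: effective rainfall P−Ia = 2699/275 in
Q: (2699/275)² ÷ (6199/275) = 7284601/1704725 in (≈ 4.273 in)

Q = 7284601/1704725 in ≈ 4.273 in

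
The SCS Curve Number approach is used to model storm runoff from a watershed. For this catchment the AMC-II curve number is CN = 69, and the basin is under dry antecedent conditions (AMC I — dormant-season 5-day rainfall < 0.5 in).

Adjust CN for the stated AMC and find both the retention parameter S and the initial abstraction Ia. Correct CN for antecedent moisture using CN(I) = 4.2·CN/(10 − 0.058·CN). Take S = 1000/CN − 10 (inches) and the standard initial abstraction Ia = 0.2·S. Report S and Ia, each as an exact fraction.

S = 15500/1449 in ≈ 10.697 in; Ia = 3100/1449 in ≈ 2.139 in

Adjust CN=69 to AMC I: 4.2·69/(10 − 0.058·69) → (1449/5) ÷ (2999/500) = 144900/2999 ≈ 48.316
S = 1000/(144900/2999) − 10 = 15500/1449 in ≈ 10.697 in
Ia = 0.2S: 0.2·10.697 = 2.139 in (exactly 3100/1449)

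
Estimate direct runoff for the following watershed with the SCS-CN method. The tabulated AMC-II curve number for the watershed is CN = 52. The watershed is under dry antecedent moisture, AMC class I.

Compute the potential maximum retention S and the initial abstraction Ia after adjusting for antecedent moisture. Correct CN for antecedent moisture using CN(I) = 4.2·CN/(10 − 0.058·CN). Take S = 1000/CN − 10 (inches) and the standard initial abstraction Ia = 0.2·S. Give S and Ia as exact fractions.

Dry (AMC I): CN(I) = 4.2·52/(10 − 0.058·52) = (1092/5)/(873/125) = 9100/291 ≈ 31.271
Retention S: 1000/CN − 10 with CN=31.271 → S = 2000/91 ≈ 21.978 in
Ia = 0.2·(2000/91) = 400/91 in ≈ 4.396 in

S = 2000/91 in ≈ 21.978 in; Ia = 400/91 in ≈ 4.396 in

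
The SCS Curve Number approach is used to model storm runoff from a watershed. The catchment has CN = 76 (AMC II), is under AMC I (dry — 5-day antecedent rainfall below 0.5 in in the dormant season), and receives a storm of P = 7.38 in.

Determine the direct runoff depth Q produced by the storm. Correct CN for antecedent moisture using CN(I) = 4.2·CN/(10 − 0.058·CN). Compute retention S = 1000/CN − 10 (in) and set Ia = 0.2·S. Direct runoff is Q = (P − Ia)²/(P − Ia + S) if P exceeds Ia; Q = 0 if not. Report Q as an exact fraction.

Adjust CN=76 to AMC I: 4.2·76/(10 − 0.058·76) → (1596/5) ÷ (699/125) = 13300/233 ≈ 57.082
Retention S: 1000/CN − 10 with CN=57.082 → S = 1000/133 ≈ 7.519 in
Ia = 0.2S: 0.2·7.519 = 1.504 in (exactly 200/133)
Excess rainfall: 7.380 − 1.504 = 5.876 in; P > Ia so Q > 0
Q = (39077/6650)²/((39077/6650) + 1000/133) = (1527011929/44222500)/(89077/6650) = 1527011929/592362050 in ≈ 2.578 in

Q = 1527011929/592362050 in ≈ 2.578 in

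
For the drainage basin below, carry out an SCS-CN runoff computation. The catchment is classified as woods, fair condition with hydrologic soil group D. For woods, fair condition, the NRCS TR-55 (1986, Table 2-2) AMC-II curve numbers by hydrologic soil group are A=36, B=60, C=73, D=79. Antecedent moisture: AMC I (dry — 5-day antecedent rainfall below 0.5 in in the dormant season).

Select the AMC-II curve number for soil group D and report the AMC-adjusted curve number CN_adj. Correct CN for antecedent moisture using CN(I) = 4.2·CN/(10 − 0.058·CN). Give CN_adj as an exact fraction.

NRCS table: woods, fair condition, soil group D → CN(II) = 79
Adjust CN=79 to AMC I: 4.2·79/(10 − 0.058·79) → (1659/5) ÷ (2709/500) = 7900/129 ≈ 61.240

CN_adj = 7900/129 ≈ 61.240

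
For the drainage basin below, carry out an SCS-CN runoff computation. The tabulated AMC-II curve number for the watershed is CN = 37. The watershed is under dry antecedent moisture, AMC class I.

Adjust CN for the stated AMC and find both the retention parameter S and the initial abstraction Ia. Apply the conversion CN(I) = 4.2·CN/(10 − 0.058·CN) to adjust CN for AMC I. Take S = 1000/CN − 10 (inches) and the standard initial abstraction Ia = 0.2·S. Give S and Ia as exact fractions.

Dry (AMC I): CN(I) = 4.2·37/(10 − 0.058·37) = (777/5)/(3927/500) = 3700/187 ≈ 19.786
Retention S: 1000/CN − 10 with CN=19.786 → S = 1500/37 ≈ 40.541 in
Ia = 0.2S: 0.2·40.541 = 8.108 in (exactly 300/37)

S = 1500/37 in ≈ 40.541 in; Ia = 300/37 in ≈ 8.108 in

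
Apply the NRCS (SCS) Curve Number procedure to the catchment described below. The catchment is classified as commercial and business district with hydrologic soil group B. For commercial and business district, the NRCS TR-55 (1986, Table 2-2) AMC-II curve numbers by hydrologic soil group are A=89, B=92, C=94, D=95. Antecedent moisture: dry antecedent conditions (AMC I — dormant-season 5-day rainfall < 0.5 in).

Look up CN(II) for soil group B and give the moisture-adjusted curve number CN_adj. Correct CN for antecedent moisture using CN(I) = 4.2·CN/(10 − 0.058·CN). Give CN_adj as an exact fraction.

NRCS table: commercial and business district, soil group B → CN(II) = 92
Dry (AMC I): CN(I) = 4.2·92/(10 − 0.058·92) = (1932/5)/(583/125) = 48300/583 ≈ 82.847

CN_adj = 48300/583 ≈ 82.847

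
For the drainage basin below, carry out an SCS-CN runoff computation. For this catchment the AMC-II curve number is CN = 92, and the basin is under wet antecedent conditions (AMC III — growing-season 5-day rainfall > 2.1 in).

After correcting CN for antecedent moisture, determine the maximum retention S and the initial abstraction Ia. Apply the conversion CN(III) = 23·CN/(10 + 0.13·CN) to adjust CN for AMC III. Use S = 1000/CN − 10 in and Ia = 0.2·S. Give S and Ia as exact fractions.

S = 200/529 in ≈ 0.378 in; Ia = 40/529 in ≈ 0.076 in

Adjust CN=92 to AMC III: 23·92/(10 + 0.13·92) → 2116 ÷ (549/25) = 52900/549 ≈ 96.357
S = 1000/(52900/549) − 10 = 200/529 in ≈ 0.378 in
Ia = 0.2·(200/529) = 40/529 in ≈ 0.076 in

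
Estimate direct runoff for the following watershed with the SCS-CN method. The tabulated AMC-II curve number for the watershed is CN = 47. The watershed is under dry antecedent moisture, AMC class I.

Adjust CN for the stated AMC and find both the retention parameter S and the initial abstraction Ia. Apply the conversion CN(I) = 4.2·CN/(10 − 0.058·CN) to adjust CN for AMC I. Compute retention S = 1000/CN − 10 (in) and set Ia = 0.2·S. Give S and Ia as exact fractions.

Dry (AMC I): CN(I) = 4.2·47/(10 − 0.058·47) = (987/5)/(3637/500) = 98700/3637 ≈ 27.138
Retention S: 1000/CN − 10 with CN=27.138 → S = 26500/987 ≈ 26.849 in
Ia = 0.2S: 0.2·26.849 = 5.370 in (exactly 5300/987)

S = 26500/987 in ≈ 26.849 in; Ia = 5300/987 in ≈ 5.370 in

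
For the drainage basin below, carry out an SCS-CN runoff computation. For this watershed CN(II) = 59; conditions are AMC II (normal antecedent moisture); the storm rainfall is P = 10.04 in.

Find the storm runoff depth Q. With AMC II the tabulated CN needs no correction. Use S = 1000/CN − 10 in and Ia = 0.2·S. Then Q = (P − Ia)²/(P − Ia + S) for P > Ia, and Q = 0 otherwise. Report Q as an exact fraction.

Average conditions: CN = 59 (no AMC adjustment).
Max retention: S = 1000/59 − 10 = 410/59 in (≈ 6.949 in)
Ia = 0.2S: 0.2·6.949 = 1.390 in (exactly 82/59)
P − Ia = 10.040 − 1.390 = 12759/1475 ≈ 8.650 in (> 0, runoff occurs)
Q = (12759/1475)²/((12759/1475) + 410/59) = (162792081/2175625)/(23009/1475) = 162792081/33938275 in ≈ 4.797 in

Q = 162792081/33938275 in ≈ 4.797 in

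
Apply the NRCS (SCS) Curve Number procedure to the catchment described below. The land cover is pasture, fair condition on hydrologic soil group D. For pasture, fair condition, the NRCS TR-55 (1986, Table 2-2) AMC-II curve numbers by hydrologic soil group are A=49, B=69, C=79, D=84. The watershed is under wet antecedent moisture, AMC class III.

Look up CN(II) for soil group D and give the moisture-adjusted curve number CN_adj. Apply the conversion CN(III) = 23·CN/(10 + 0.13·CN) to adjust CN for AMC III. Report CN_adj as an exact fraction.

NRCS table: pasture, fair condition, soil group D → CN(II) = 84
CN(III) from CN(II)=84: (23·84)/(10 + 0.13·84) = 48300/523 ≈ 92.352

CN_adj = 48300/523 ≈ 92.352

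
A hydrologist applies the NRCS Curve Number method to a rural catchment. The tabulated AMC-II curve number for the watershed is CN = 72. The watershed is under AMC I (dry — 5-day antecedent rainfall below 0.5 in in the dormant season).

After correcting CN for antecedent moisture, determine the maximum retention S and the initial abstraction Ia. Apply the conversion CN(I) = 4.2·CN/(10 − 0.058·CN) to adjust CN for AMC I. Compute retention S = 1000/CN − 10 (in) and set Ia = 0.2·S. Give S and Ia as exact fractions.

S = 250/27 in ≈ 9.259 in; Ia = 50/27 in ≈ 1.852 in

Dry (AMC I): CN(I) = 4.2·72/(10 − 0.058·72) = (1512/5)/(728/125) = 675/13 ≈ 51.923
Retention S: 1000/CN − 10 with CN=51.923 → S = 250/27 ≈ 9.259 in
Ia = 0.2S: 0.2·9.259 = 1.852 in (exactly 50/27)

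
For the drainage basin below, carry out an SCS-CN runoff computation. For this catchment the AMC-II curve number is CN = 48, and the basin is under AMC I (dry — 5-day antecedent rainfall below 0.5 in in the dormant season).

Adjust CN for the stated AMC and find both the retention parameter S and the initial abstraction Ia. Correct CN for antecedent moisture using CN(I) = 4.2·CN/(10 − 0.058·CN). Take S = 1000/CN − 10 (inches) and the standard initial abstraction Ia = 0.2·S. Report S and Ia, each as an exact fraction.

CN(I) from CN(II)=48: (4.2·48)/(10 − 0.058·48) = 12600/451 ≈ 27.938
Retention S: 1000/CN − 10 with CN=27.938 → S = 1625/63 ≈ 25.794 in
Initial abstraction Ia = S/5 = (1625/63)/5 = 325/63 ≈ 5.159 in

S = 1625/63 in ≈ 25.794 in; Ia = 325/63 in ≈ 5.159 in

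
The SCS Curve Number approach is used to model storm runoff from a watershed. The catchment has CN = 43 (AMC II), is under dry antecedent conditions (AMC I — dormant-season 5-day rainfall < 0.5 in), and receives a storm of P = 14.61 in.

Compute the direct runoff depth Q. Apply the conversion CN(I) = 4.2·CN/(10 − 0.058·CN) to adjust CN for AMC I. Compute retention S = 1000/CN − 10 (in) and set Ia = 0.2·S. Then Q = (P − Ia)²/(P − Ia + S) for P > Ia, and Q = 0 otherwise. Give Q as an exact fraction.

Q = 62380557121/36112806100 in ≈ 1.727 in

CN(I) from CN(II)=43: (4.2·43)/(10 − 0.058·43) = 30100/1251 ≈ 24.061
S = 1000/(30100/1251) − 10 = 9500/301 in ≈ 31.561 in
Initial abstraction Ia = S/5 = (9500/301)/5 = 1900/301 ≈ 6.312 in
Excess rainfall: 14.610 − 6.312 = 8.298 in; P > Ia so Q > 0
Q = (249761/30100)²/((249761/30100) + 9500/301) = (62380557121/906010000)/(1199761/30100) = 62380557121/36112806100 in ≈ 1.727 in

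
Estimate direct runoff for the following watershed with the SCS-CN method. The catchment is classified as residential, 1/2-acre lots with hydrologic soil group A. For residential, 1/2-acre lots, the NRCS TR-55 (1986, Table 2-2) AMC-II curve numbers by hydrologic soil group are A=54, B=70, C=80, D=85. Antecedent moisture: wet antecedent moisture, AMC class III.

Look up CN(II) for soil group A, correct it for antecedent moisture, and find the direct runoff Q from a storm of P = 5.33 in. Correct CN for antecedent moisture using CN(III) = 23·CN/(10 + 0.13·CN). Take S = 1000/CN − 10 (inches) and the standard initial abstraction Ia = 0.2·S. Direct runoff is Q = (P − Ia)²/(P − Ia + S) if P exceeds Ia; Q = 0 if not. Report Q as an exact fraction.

NRCS table: residential, 1/2-acre lots, soil group A → CN(II) = 54
Adjust CN=54 to AMC III: 23·54/(10 + 0.13·54) → 1242 ÷ (851/50) = 2700/37 ≈ 72.973
Max retention: S = 1000/(2700/37) − 10 = 100/27 in (≈ 3.704 in)
Ia = 0.2·(100/27) = 20/27 in ≈ 0.741 in
Since P=5.330 > Ia=0.741: effective rainfall P−Ia = 12391/2700 in
Runoff Q = (P−Ia)²/(P−Ia+S) = (4.589)²/(4.589+3.704) = 153536881/60455700 ≈ 2.540 in

Q = 153536881/60455700 in ≈ 2.540 in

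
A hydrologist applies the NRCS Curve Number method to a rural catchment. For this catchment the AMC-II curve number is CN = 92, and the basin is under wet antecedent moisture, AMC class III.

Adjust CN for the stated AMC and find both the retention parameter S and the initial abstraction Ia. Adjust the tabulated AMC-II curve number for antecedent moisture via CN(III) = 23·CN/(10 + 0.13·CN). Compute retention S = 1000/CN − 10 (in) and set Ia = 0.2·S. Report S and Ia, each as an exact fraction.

Wet (AMC III): CN(III) = 23·92/(10 + 0.13·92) = 2116/(549/25) = 52900/549 ≈ 96.357
Max retention: S = 1000/(52900/549) − 10 = 200/529 in (≈ 0.378 in)
Ia = 0.2S: 0.2·0.378 = 0.076 in (exactly 40/529)

S = 200/529 in ≈ 0.378 in; Ia = 40/529 in ≈ 0.076 in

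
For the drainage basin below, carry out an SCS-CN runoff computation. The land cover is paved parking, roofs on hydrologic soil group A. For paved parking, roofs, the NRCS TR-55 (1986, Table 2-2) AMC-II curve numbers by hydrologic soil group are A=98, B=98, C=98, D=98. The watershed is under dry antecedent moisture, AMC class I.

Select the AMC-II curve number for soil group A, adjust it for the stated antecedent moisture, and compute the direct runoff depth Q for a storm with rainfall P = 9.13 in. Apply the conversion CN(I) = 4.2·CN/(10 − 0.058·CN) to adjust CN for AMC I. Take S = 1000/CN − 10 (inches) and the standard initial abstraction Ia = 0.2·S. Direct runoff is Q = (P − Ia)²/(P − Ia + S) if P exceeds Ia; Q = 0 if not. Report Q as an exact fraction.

NRCS table: paved parking, roofs, soil group A → CN(II) = 98
CN(I) from CN(II)=98: (4.2·98)/(10 − 0.058·98) = 102900/1079 ≈ 95.366
S = 1000/(102900/1079) − 10 = 500/1029 in ≈ 0.486 in
Initial abstraction Ia = S/5 = (500/1029)/5 = 100/1029 ≈ 0.097 in
Excess rainfall: 9.130 − 0.097 = 9.033 in; P > Ia so Q > 0
Runoff Q = (P−Ia)²/(P−Ia+S) = (9.033)²/(9.033+0.486) = 863927493529/100788183300 ≈ 8.572 in

Q = 863927493529/100788183300 in ≈ 8.572 in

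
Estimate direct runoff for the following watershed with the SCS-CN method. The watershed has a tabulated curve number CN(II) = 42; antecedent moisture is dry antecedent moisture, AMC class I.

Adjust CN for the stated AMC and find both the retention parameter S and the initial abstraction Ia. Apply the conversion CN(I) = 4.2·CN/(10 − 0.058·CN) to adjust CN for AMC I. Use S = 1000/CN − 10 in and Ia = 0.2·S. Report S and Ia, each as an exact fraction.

S = 14500/441 in ≈ 32.880 in; Ia = 2900/441 in ≈ 6.576 in

CN(I) from CN(II)=42: (4.2·42)/(10 − 0.058·42) = 44100/1891 ≈ 23.321
Max retention: S = 1000/(44100/1891) − 10 = 14500/441 in (≈ 32.880 in)
Initial abstraction Ia = S/5 = (14500/441)/5 = 2900/441 ≈ 6.576 in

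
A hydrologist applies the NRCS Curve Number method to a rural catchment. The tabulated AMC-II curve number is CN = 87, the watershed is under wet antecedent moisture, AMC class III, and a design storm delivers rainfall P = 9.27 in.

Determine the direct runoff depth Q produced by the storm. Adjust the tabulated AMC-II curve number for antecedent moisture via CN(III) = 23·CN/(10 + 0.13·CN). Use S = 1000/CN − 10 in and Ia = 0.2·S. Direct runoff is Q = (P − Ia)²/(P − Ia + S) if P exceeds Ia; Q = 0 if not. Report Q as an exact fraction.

Q = 3344973971329/391981292700 in ≈ 8.534 in

Adjust CN=87 to AMC III: 23·87/(10 + 0.13·87) → 2001 ÷ (2131/100) = 200100/2131 ≈ 93.900
Retention S: 1000/CN − 10 with CN=93.900 → S = 1300/2001 ≈ 0.650 in
Ia = 0.2·(1300/2001) = 260/2001 in ≈ 0.130 in
P − Ia = 9.270 − 0.130 = 1828927/200100 ≈ 9.140 in (> 0, runoff occurs)
Runoff Q = (P−Ia)²/(P−Ia+S) = (9.140)²/(9.140+0.650) = 3344973971329/391981292700 ≈ 8.534 in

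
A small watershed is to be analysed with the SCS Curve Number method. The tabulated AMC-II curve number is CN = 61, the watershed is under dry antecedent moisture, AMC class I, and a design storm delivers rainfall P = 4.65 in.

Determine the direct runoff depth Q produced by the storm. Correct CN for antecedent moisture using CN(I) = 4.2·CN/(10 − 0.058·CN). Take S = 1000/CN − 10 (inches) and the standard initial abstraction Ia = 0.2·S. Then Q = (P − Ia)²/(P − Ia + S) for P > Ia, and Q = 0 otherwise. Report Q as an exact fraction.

Dry (AMC I): CN(I) = 4.2·61/(10 − 0.058·61) = (1281/5)/(3231/500) = 42700/1077 ≈ 39.647
Max retention: S = 1000/(42700/1077) − 10 = 6500/427 in (≈ 15.222 in)
Initial abstraction Ia = S/5 = (6500/427)/5 = 1300/427 ≈ 3.044 in
P − Ia = 4.650 − 3.044 = 13711/8540 ≈ 1.606 in (> 0, runoff occurs)
Q: (13711/8540)² ÷ (143711/8540) = 187991521/1227291940 in (≈ 0.153 in)

Q = 187991521/1227291940 in ≈ 0.153 in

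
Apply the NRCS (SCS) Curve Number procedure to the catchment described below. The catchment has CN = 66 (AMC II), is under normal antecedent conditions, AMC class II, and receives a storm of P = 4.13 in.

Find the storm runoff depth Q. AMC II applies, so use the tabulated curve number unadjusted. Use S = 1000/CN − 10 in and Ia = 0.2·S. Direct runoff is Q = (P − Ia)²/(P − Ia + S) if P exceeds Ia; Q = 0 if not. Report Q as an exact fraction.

AMC II — tabulated CN = 66 applies directly.
Max retention: S = 1000/66 − 10 = 170/33 in (≈ 5.152 in)
Initial abstraction Ia = S/5 = (170/33)/5 = 34/33 ≈ 1.030 in
Excess rainfall: 4.130 − 1.030 = 3.100 in; P > Ia so Q > 0
Q: (10229/3300)² ÷ (27229/3300) = 104632441/89855700 in (≈ 1.164 in)

Q = 104632441/89855700 in ≈ 1.164 in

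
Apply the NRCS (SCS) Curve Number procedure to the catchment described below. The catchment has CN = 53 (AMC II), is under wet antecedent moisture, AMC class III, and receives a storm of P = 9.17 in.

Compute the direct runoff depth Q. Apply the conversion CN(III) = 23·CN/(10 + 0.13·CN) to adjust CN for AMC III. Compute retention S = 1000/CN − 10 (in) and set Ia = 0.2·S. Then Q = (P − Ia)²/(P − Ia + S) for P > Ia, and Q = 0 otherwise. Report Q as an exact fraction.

Q = 1048213535329/182097023700 in ≈ 5.756 in

CN(III) from CN(II)=53: (23·53)/(10 + 0.13·53) = 121900/1689 ≈ 72.173
Max retention: S = 1000/(121900/1689) − 10 = 4700/1219 in (≈ 3.856 in)
Ia = 0.2S: 0.2·3.856 = 0.771 in (exactly 940/1219)
Excess rainfall: 9.170 − 0.771 = 8.399 in; P > Ia so Q > 0
Q: (1023823/121900)² ÷ (1493823/121900) = 1048213535329/182097023700 in (≈ 5.756 in)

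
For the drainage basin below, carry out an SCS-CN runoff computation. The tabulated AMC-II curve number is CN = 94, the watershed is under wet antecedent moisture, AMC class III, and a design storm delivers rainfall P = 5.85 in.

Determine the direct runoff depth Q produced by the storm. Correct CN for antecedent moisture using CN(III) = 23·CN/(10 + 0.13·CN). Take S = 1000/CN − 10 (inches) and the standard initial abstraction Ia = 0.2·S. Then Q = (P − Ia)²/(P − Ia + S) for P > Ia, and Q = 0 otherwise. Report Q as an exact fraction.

Q = 5231442243/946069580 in ≈ 5.530 in

Adjust CN=94 to AMC III: 23·94/(10 + 0.13·94) → 2162 ÷ (1111/50) = 108100/1111 ≈ 97.300
Retention S: 1000/CN − 10 with CN=97.300 → S = 300/1081 ≈ 0.278 in
Initial abstraction Ia = S/5 = (300/1081)/5 = 60/1081 ≈ 0.056 in
Excess rainfall: 5.850 − 0.056 = 5.794 in; P > Ia so Q > 0
Runoff Q = (P−Ia)²/(P−Ia+S) = (5.794)²/(5.794+0.278) = 5231442243/946069580 ≈ 5.530 in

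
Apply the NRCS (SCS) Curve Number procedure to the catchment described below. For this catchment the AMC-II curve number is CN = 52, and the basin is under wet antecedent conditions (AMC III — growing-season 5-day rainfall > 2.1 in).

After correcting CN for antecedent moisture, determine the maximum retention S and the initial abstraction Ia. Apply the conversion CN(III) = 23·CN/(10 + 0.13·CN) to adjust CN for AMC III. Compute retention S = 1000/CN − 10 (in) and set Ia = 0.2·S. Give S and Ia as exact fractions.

Wet (AMC III): CN(III) = 23·52/(10 + 0.13·52) = 1196/(419/25) = 29900/419 ≈ 71.360
Max retention: S = 1000/(29900/419) − 10 = 1200/299 in (≈ 4.013 in)
Initial abstraction Ia = S/5 = (1200/299)/5 = 240/299 ≈ 0.803 in

S = 1200/299 in ≈ 4.013 in; Ia = 240/299 in ≈ 0.803 in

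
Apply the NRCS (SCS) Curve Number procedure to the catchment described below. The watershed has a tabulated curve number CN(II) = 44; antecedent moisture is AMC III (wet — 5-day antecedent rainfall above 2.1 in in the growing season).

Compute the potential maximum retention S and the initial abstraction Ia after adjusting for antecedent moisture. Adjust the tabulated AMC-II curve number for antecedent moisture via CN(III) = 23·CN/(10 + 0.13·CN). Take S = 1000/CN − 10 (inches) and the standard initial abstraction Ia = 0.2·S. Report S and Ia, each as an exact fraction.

Wet (AMC III): CN(III) = 23·44/(10 + 0.13·44) = 1012/(393/25) = 25300/393 ≈ 64.377
S = 1000/(25300/393) − 10 = 1400/253 in ≈ 5.534 in
Ia = 0.2·(1400/253) = 280/253 in ≈ 1.107 in

S = 1400/253 in ≈ 5.534 in; Ia = 280/253 in ≈ 1.107 in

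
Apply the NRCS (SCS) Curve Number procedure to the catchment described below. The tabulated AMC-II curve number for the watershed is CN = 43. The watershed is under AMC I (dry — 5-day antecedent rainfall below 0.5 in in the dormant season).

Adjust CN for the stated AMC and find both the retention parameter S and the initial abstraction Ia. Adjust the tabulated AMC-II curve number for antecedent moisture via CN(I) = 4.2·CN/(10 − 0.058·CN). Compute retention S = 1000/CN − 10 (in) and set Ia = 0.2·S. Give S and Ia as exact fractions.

S = 9500/301 in ≈ 31.561 in; Ia = 1900/301 in ≈ 6.312 in

CN(I) from CN(II)=43: (4.2·43)/(10 − 0.058·43) = 30100/1251 ≈ 24.061
Max retention: S = 1000/(30100/1251) − 10 = 9500/301 in (≈ 31.561 in)
Initial abstraction Ia = S/5 = (9500/301)/5 = 1900/301 ≈ 6.312 in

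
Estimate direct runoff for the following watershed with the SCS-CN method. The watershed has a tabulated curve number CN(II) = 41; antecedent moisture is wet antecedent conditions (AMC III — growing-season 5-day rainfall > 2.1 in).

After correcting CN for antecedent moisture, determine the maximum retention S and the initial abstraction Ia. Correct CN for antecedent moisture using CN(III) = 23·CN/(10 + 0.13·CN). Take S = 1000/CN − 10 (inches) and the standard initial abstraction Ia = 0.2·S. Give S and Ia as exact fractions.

CN(III) from CN(II)=41: (23·41)/(10 + 0.13·41) = 94300/1533 ≈ 61.513
Max retention: S = 1000/(94300/1533) − 10 = 5900/943 in (≈ 6.257 in)
Initial abstraction Ia = S/5 = (5900/943)/5 = 1180/943 ≈ 1.251 in

S = 5900/943 in ≈ 6.257 in; Ia = 1180/943 in ≈ 1.251 in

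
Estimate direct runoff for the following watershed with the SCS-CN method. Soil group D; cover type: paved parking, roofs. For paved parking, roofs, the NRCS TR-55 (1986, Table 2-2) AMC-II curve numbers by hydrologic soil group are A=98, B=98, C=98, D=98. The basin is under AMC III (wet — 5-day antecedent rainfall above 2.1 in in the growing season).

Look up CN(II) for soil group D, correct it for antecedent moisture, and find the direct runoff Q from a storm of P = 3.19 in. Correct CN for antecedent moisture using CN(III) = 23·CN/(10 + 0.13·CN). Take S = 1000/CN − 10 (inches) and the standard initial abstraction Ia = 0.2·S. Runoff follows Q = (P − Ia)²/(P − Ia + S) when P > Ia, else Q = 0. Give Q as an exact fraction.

Q = 127815545169/41418715100 in ≈ 3.086 in

NRCS table: paved parking, roofs, soil group D → CN(II) = 98
Adjust CN=98 to AMC III: 23·98/(10 + 0.13·98) → 2254 ÷ (1137/50) = 112700/1137 ≈ 99.120
Max retention: S = 1000/(112700/1137) − 10 = 100/1127 in (≈ 0.089 in)
Initial abstraction Ia = S/5 = (100/1127)/5 = 20/1127 ≈ 0.018 in
Since P=3.190 > Ia=0.018: effective rainfall P−Ia = 357513/112700 in
Q: (357513/112700)² ÷ (367513/112700) = 127815545169/41418715100 in (≈ 3.086 in)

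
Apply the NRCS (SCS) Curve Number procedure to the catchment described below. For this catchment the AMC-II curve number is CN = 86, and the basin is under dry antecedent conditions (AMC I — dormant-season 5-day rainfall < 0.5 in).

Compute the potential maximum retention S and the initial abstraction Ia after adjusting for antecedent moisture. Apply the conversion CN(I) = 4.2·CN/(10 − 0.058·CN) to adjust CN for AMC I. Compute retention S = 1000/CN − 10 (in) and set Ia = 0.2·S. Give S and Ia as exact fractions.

S = 500/129 in ≈ 3.876 in; Ia = 100/129 in ≈ 0.775 in

Dry (AMC I): CN(I) = 4.2·86/(10 − 0.058·86) = (1806/5)/(1253/250) = 12900/179 ≈ 72.067
Max retention: S = 1000/(12900/179) − 10 = 500/129 in (≈ 3.876 in)
Ia = 0.2S: 0.2·3.876 = 0.775 in (exactly 100/129)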